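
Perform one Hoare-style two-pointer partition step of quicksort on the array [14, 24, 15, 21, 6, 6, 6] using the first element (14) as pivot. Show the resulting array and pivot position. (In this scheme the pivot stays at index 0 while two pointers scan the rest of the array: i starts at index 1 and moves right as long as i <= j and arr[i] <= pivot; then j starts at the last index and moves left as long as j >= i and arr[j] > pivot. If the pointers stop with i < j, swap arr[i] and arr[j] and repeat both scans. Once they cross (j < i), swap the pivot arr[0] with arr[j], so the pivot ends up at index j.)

Hoare-style two-pointer partition with pivot = 14:

Initial array: [14, 24, 15, 21, 6, 6, 6]

Pointers start at i = 1, j = 6.
i stops at index 1 (arr[1]=24 > 14), j stops at index 6 (arr[6]=6 <= 14): swap arr[1] and arr[6], array becomes [14, 6, 15, 21, 6, 6, 24]
i stops at index 2 (arr[2]=15 > 14), j stops at index 5 (arr[5]=6 <= 14): swap arr[2] and arr[5], array becomes [14, 6, 6, 21, 6, 15, 24]
i stops at index 3 (arr[3]=21 > 14), j stops at index 4 (arr[4]=6 <= 14): swap arr[3] and arr[4], array becomes [14, 6, 6, 6, 21, 15, 24]
i ends at 4, j ends at 3: the pointers have crossed (j < i), so scanning stops.

Swap pivot arr[0] with arr[3] to place pivot at position 3: [6, 6, 6, 14, 21, 15, 24]
Pivot position: 3

After partitioning with pivot 14, the array becomes [6, 6, 6, 14, 21, 15, 24]. The pivot is placed at index 3. All elements to the left of the pivot are <= 14, and all elements to the right are > 14.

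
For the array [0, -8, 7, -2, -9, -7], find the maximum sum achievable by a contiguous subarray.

Using Kadane's algorithm on [0, -8, 7, -2, -9, -7]:

Scanning through the array:
Position 1 (value -8): max_ending_here = -8, max_so_far = 0
Position 2 (value 7): max_ending_here = 7, max_so_far = 7
Position 3 (value -2): max_ending_here = 5, max_so_far = 7
Position 4 (value -9): max_ending_here = -4, max_so_far = 7
Position 5 (value -7): max_ending_here = -7, max_so_far = 7

Maximum subarray: [7]
Maximum sum: 7

The maximum subarray is [7] with sum 7. This subarray runs from index 2 to index 2.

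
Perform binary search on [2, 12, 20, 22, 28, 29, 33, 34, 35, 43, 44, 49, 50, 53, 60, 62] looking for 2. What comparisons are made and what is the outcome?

Binary search for 2 in [2, 12, 20, 22, 28, 29, 33, 34, 35, 43, 44, 49, 50, 53, 60, 62]:

lo=0, hi=15, mid=7, arr[mid]=34 -> 34 > 2, search left half
lo=0, hi=6, mid=3, arr[mid]=22 -> 22 > 2, search left half
lo=0, hi=2, mid=1, arr[mid]=12 -> 12 > 2, search left half
lo=0, hi=0, mid=0, arr[mid]=2 -> Found target at index 0!

Binary search finds 2 at index 0 after 4 comparisons. The search repeatedly halves the search space by comparing with the middle element.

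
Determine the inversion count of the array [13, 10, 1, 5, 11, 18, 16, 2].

Finding inversions in [13, 10, 1, 5, 11, 18, 16, 2]:

(0, 1): arr[0]=13 > arr[1]=10
(0, 2): arr[0]=13 > arr[2]=1
(0, 3): arr[0]=13 > arr[3]=5
(0, 4): arr[0]=13 > arr[4]=11
(0, 7): arr[0]=13 > arr[7]=2
(1, 2): arr[1]=10 > arr[2]=1
(1, 3): arr[1]=10 > arr[3]=5
(1, 7): arr[1]=10 > arr[7]=2
(3, 7): arr[3]=5 > arr[7]=2
(4, 7): arr[4]=11 > arr[7]=2
(5, 6): arr[5]=18 > arr[6]=16
(5, 7): arr[5]=18 > arr[7]=2
(6, 7): arr[6]=16 > arr[7]=2

Total inversions: 13

The array has 13 inversion(s): (0,1), (0,2), (0,3), (0,4), (0,7), (1,2), (1,3), (1,7), (3,7), (4,7), (5,6), (5,7), (6,7). Each pair (i,j) satisfies i < j and arr[i] > arr[j].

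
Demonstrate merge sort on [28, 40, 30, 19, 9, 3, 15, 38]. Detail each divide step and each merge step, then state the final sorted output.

Merge sort trace:

Split: [28, 40, 30, 19, 9, 3, 15, 38] -> [28, 40, 30, 19] and [9, 3, 15, 38]
  Split: [28, 40, 30, 19] -> [28, 40] and [30, 19]
    Split: [28, 40] -> [28] and [40]
    Merge: [28] + [40] -> [28, 40]
    Split: [30, 19] -> [30] and [19]
    Merge: [30] + [19] -> [19, 30]
  Merge: [28, 40] + [19, 30] -> [19, 28, 30, 40]
  Split: [9, 3, 15, 38] -> [9, 3] and [15, 38]
    Split: [9, 3] -> [9] and [3]
    Merge: [9] + [3] -> [3, 9]
    Split: [15, 38] -> [15] and [38]
    Merge: [15] + [38] -> [15, 38]
  Merge: [3, 9] + [15, 38] -> [3, 9, 15, 38]
Merge: [19, 28, 30, 40] + [3, 9, 15, 38] -> [3, 9, 15, 19, 28, 30, 38, 40]

Final sorted array: [3, 9, 15, 19, 28, 30, 38, 40]

The merge sort proceeds by recursively splitting the array and merging sorted halves.
After all merges, the sorted array is [3, 9, 15, 19, 28, 30, 38, 40].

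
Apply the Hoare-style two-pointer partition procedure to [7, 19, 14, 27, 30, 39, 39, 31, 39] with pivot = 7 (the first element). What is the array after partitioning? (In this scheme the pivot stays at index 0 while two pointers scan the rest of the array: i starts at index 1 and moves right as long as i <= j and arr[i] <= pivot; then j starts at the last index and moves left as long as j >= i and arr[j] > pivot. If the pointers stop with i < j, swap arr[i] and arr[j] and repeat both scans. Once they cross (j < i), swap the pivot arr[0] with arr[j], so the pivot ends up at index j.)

Hoare-style two-pointer partition with pivot = 7:

Initial array: [7, 19, 14, 27, 30, 39, 39, 31, 39]

Pointers start at i = 1, j = 8.
i ends at 1, j ends at 0: the pointers have crossed (j < i), so scanning stops.

j = 0, so swapping arr[0] with arr[j] leaves the pivot at position 0: [7, 19, 14, 27, 30, 39, 39, 31, 39]
Pivot position: 0

After partitioning with pivot 7, the array becomes [7, 19, 14, 27, 30, 39, 39, 31, 39]. The pivot is placed at index 0. All elements to the left of the pivot are <= 7, and all elements to the right are > 7.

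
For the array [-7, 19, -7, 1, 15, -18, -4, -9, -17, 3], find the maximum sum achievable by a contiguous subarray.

Using Kadane's algorithm on [-7, 19, -7, 1, 15, -18, -4, -9, -17, 3]:

Scanning through the array:
Position 1 (value 19): max_ending_here = 19, max_so_far = 19
Position 2 (value -7): max_ending_here = 12, max_so_far = 19
Position 3 (value 1): max_ending_here = 13, max_so_far = 19
Position 4 (value 15): max_ending_here = 28, max_so_far = 28
Position 5 (value -18): max_ending_here = 10, max_so_far = 28
Position 6 (value -4): max_ending_here = 6, max_so_far = 28
Position 7 (value -9): max_ending_here = -3, max_so_far = 28
Position 8 (value -17): max_ending_here = -17, max_so_far = 28
Position 9 (value 3): max_ending_here = 3, max_so_far = 28

Maximum subarray: [19, -7, 1, 15]
Maximum sum: 28

The maximum subarray is [19, -7, 1, 15] with sum 28. This subarray runs from index 1 to index 4.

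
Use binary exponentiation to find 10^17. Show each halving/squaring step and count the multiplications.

Computing 10^17 by squaring (build up from 10^1; each line after the first costs one multiplication):

10^1 = 10
10^2 = (10^1)^2 = 10^2 = 100
10^4 = (10^2)^2 = 100^2 = 10000
10^8 = (10^4)^2 = 10000^2 = 100000000
10^16 = (10^8)^2 = 100000000^2 = 10000000000000000
10^17 = 10 * 10^16 = 10 * 10000000000000000 = 100000000000000000

Result: 100000000000000000
Multiplications needed: 5 (5 lines after 10^1)

10^17 = 100000000000000000. Using exponentiation by squaring, this requires 5 multiplications. The key idea: if the exponent is even, square the half-power; if odd, multiply by the base once.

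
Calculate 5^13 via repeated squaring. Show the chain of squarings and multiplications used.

Computing 5^13 by squaring (build up from 5^1; each line after the first costs one multiplication):

5^1 = 5
5^2 = (5^1)^2 = 5^2 = 25
5^3 = 5 * 5^2 = 5 * 25 = 125
5^6 = (5^3)^2 = 125^2 = 15625
5^12 = (5^6)^2 = 15625^2 = 244140625
5^13 = 5 * 5^12 = 5 * 244140625 = 1220703125

Result: 1220703125
Multiplications needed: 5 (5 lines after 5^1)

5^13 = 1220703125. Using exponentiation by squaring, this requires 5 multiplications. The key idea: if the exponent is even, square the half-power; if odd, multiply by the base once.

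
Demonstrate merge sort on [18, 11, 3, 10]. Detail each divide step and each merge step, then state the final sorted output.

Merge sort trace:

Split: [18, 11, 3, 10] -> [18, 11] and [3, 10]
  Split: [18, 11] -> [18] and [11]
  Merge: [18] + [11] -> [11, 18]
  Split: [3, 10] -> [3] and [10]
  Merge: [3] + [10] -> [3, 10]
Merge: [11, 18] + [3, 10] -> [3, 10, 11, 18]

Final sorted array: [3, 10, 11, 18]

The merge sort proceeds by recursively splitting the array and merging sorted halves.
After all merges, the sorted array is [3, 10, 11, 18].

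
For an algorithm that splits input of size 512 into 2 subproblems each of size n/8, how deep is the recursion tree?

For divide and conquer with division factor 8:

Problem sizes at each level:
Level 0: 512
Level 1: 64
Level 2: 8
Level 3: 1

The root is level 0 and the size-1 base case is level 3 (the tree spans levels 0 through 3, i.e. 4 levels counting the root), so the depth is the number of divisions: log_8(512) = 3

The recursion tree depth is log_8(512) = 3. At each level, the problem size is divided by 8, so it takes 3 divisions to reduce to a base case of size 1. The algorithm makes 2 recursive calls at each level.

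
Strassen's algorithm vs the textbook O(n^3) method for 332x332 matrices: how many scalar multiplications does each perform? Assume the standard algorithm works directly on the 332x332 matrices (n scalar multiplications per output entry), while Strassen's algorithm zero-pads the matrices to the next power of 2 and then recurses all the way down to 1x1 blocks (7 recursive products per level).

Matrix multiplication for 332x332 matrices:

Strassen's algorithm requires power-of-2 dimensions. Pad 332x332 to 512x512 (next power of 2).

Standard algorithm: 332^3 = 36594368 multiplications
Strassen's algorithm: 7^(log2(512)) = 7^9 = 40353607 multiplications
Difference: 36594368 - 40353607 = -3759239 (Strassen uses MORE here due to padding overhead — for small or just-over-power-of-2 n, padding can outweigh the per-level savings)

Standard: 36594368 multiplications (332^3). Strassen: 40353607 multiplications (7^9, after padding to 512x512). Strassen reduces 8 recursive multiplications to 7 at each level.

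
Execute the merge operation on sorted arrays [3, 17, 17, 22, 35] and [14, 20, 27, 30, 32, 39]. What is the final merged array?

Merging process:

Compare 3 vs 14: take 3 from left. Merged: [3]
Compare 17 vs 14: take 14 from right. Merged: [3, 14]
Compare 17 vs 20: take 17 from left. Merged: [3, 14, 17]
Compare 17 vs 20: take 17 from left. Merged: [3, 14, 17, 17]
Compare 22 vs 20: take 20 from right. Merged: [3, 14, 17, 17, 20]
Compare 22 vs 27: take 22 from left. Merged: [3, 14, 17, 17, 20, 22]
Compare 35 vs 27: take 27 from right. Merged: [3, 14, 17, 17, 20, 22, 27]
Compare 35 vs 30: take 30 from right. Merged: [3, 14, 17, 17, 20, 22, 27, 30]
Compare 35 vs 32: take 32 from right. Merged: [3, 14, 17, 17, 20, 22, 27, 30, 32]
Compare 35 vs 39: take 35 from left. Merged: [3, 14, 17, 17, 20, 22, 27, 30, 32, 35]
Append remaining from right: [39]. Merged: [3, 14, 17, 17, 20, 22, 27, 30, 32, 35, 39]

Final merged array: [3, 14, 17, 17, 20, 22, 27, 30, 32, 35, 39]
Total comparisons: 10

The merged array is [3, 14, 17, 17, 20, 22, 27, 30, 32, 35, 39], requiring 10 comparisons. The merge step runs in O(n) time where n is the total number of elements.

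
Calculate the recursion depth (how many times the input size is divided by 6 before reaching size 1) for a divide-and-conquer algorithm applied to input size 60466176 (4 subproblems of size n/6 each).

For divide and conquer with division factor 6:

Problem sizes at each level:
Level 0: 60466176
Level 1: 10077696
Level 2: 1679616
Level 3: 279936
Level 4: 46656
Level 5: 7776
Level 6: 1296
Level 7: 216
Level 8: 36
Level 9: 6
Level 10: 1

The root is level 0 and the size-1 base case is level 10 (the tree spans levels 0 through 10, i.e. 11 levels counting the root), so the depth is the number of divisions: log_6(60466176) = 10

The recursion tree depth is log_6(60466176) = 10. At each level, the problem size is divided by 6, so it takes 10 divisions to reduce to a base case of size 1. The algorithm makes 4 recursive calls at each level.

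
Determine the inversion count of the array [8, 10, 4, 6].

Finding inversions in [8, 10, 4, 6]:

(0, 2): arr[0]=8 > arr[2]=4
(0, 3): arr[0]=8 > arr[3]=6
(1, 2): arr[1]=10 > arr[2]=4
(1, 3): arr[1]=10 > arr[3]=6

Total inversions: 4

The array has 4 inversion(s): (0,2), (0,3), (1,2), (1,3). Each pair (i,j) satisfies i < j and arr[i] > arr[j].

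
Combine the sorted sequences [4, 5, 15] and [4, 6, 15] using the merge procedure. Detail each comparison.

Merging process:

Compare 4 vs 4: take 4 from left. Merged: [4]
Compare 5 vs 4: take 4 from right. Merged: [4, 4]
Compare 5 vs 6: take 5 from left. Merged: [4, 4, 5]
Compare 15 vs 6: take 6 from right. Merged: [4, 4, 5, 6]
Compare 15 vs 15: take 15 from left. Merged: [4, 4, 5, 6, 15]
Append remaining from right: [15]. Merged: [4, 4, 5, 6, 15, 15]

Final merged array: [4, 4, 5, 6, 15, 15]
Total comparisons: 5

The merged array is [4, 4, 5, 6, 15, 15], requiring 5 comparisons. The merge step runs in O(n) time where n is the total number of elements.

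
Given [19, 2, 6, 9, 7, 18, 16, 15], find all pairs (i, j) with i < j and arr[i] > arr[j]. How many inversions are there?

Finding inversions in [19, 2, 6, 9, 7, 18, 16, 15]:

(0, 1): arr[0]=19 > arr[1]=2
(0, 2): arr[0]=19 > arr[2]=6
(0, 3): arr[0]=19 > arr[3]=9
(0, 4): arr[0]=19 > arr[4]=7
(0, 5): arr[0]=19 > arr[5]=18
(0, 6): arr[0]=19 > arr[6]=16
(0, 7): arr[0]=19 > arr[7]=15
(3, 4): arr[3]=9 > arr[4]=7
(5, 6): arr[5]=18 > arr[6]=16
(5, 7): arr[5]=18 > arr[7]=15
(6, 7): arr[6]=16 > arr[7]=15

Total inversions: 11

The array has 11 inversion(s): (0,1), (0,2), (0,3), (0,4), (0,5), (0,6), (0,7), (3,4), (5,6), (5,7), (6,7). Each pair (i,j) satisfies i < j and arr[i] > arr[j].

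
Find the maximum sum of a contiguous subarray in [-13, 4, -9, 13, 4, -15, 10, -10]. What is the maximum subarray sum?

Using Kadane's algorithm on [-13, 4, -9, 13, 4, -15, 10, -10]:

Scanning through the array:
Position 1 (value 4): max_ending_here = 4, max_so_far = 4
Position 2 (value -9): max_ending_here = -5, max_so_far = 4
Position 3 (value 13): max_ending_here = 13, max_so_far = 13
Position 4 (value 4): max_ending_here = 17, max_so_far = 17
Position 5 (value -15): max_ending_here = 2, max_so_far = 17
Position 6 (value 10): max_ending_here = 12, max_so_far = 17
Position 7 (value -10): max_ending_here = 2, max_so_far = 17

Maximum subarray: [13, 4]
Maximum sum: 17

The maximum subarray is [13, 4] with sum 17. This subarray runs from index 3 to index 4.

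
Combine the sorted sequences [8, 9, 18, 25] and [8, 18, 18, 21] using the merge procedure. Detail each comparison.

Merging process:

Compare 8 vs 8: take 8 from left. Merged: [8]
Compare 9 vs 8: take 8 from right. Merged: [8, 8]
Compare 9 vs 18: take 9 from left. Merged: [8, 8, 9]
Compare 18 vs 18: take 18 from left. Merged: [8, 8, 9, 18]
Compare 25 vs 18: take 18 from right. Merged: [8, 8, 9, 18, 18]
Compare 25 vs 18: take 18 from right. Merged: [8, 8, 9, 18, 18, 18]
Compare 25 vs 21: take 21 from right. Merged: [8, 8, 9, 18, 18, 18, 21]
Append remaining from left: [25]. Merged: [8, 8, 9, 18, 18, 18, 21, 25]

Final merged array: [8, 8, 9, 18, 18, 18, 21, 25]
Total comparisons: 7

The merged array is [8, 8, 9, 18, 18, 18, 21, 25], requiring 7 comparisons. The merge step runs in O(n) time where n is the total number of elements.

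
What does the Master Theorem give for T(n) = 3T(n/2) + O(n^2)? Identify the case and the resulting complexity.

Master Theorem for T(n) = 3T(n/2) + O(n^2):

a = 3, b = 2, c = 2
log_b(a) = log_2(3) = 1.5850

Case 3: c = 2 > log_2(3) = 1.5850
T(n) = O(n^2) = O(n^2)

For T(n) = 3T(n/2) + O(n^2): log_2(3) = 1.5850. This is Case 3 of the Master Theorem (c > log_b(a), work dominated by root), giving O(n^2).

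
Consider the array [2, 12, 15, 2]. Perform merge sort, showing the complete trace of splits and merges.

Merge sort trace:

Split: [2, 12, 15, 2] -> [2, 12] and [15, 2]
  Split: [2, 12] -> [2] and [12]
  Merge: [2] + [12] -> [2, 12]
  Split: [15, 2] -> [15] and [2]
  Merge: [15] + [2] -> [2, 15]
Merge: [2, 12] + [2, 15] -> [2, 2, 12, 15]

Final sorted array: [2, 2, 12, 15]

The merge sort proceeds by recursively splitting the array and merging sorted halves.
After all merges, the sorted array is [2, 2, 12, 15].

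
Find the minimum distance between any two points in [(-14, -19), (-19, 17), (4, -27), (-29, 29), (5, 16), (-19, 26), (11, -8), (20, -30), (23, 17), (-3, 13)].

Computing all pairwise distances among 10 points:

d((-14, -19), (-19, 17)) = 36.3456
d((-14, -19), (4, -27)) = 19.6977
d((-14, -19), (-29, 29)) = 50.2892
d((-14, -19), (5, 16)) = 39.8246
d((-14, -19), (-19, 26)) = 45.2769
d((-14, -19), (11, -8)) = 27.313
d((-14, -19), (20, -30)) = 35.7351
d((-14, -19), (23, 17)) = 51.6236
d((-14, -19), (-3, 13)) = 33.8378
d((-19, 17), (4, -27)) = 49.6488
d((-19, 17), (-29, 29)) = 15.6205
d((-19, 17), (5, 16)) = 24.0208
d((-19, 17), (-19, 26)) = 9.0
d((-19, 17), (11, -8)) = 39.0512
d((-19, 17), (20, -30)) = 61.0737
d((-19, 17), (23, 17)) = 42.0
d((-19, 17), (-3, 13)) = 16.4924
d((4, -27), (-29, 29)) = 65.0
d((4, -27), (5, 16)) = 43.0116
d((4, -27), (-19, 26)) = 57.7754
d((4, -27), (11, -8)) = 20.2485
d((4, -27), (20, -30)) = 16.2788
d((4, -27), (23, 17)) = 47.927
d((4, -27), (-3, 13)) = 40.6079
d((-29, 29), (5, 16)) = 36.4005
d((-29, 29), (-19, 26)) = 10.4403
d((-29, 29), (11, -8)) = 54.4885
d((-29, 29), (20, -30)) = 76.6942
d((-29, 29), (23, 17)) = 53.3667
d((-29, 29), (-3, 13)) = 30.5287
d((5, 16), (-19, 26)) = 26.0
d((5, 16), (11, -8)) = 24.7386
d((5, 16), (20, -30)) = 48.3839
d((5, 16), (23, 17)) = 18.0278
d((5, 16), (-3, 13)) = 8.544 <-- minimum
d((-19, 26), (11, -8)) = 45.3431
d((-19, 26), (20, -30)) = 68.2422
d((-19, 26), (23, 17)) = 42.9535
d((-19, 26), (-3, 13)) = 20.6155
d((11, -8), (20, -30)) = 23.7697
d((11, -8), (23, 17)) = 27.7308
d((11, -8), (-3, 13)) = 25.2389
d((20, -30), (23, 17)) = 47.0956
d((20, -30), (-3, 13)) = 48.7647
d((23, 17), (-3, 13)) = 26.3059

Closest pair: (5, 16) and (-3, 13) with distance 8.544

The closest pair is (5, 16) and (-3, 13) with Euclidean distance 8.544. For 10 points, brute-force pairwise comparison is shown above. For large n, the divide-and-conquer algorithm (sort by x, recurse on halves, check the dividing strip) achieves O(n log n).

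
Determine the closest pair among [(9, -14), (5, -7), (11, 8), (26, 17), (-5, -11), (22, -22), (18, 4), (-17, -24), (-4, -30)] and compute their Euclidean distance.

Computing all pairwise distances among 9 points:

d((9, -14), (5, -7)) = 8.0623 <-- minimum
d((9, -14), (11, 8)) = 22.0907
d((9, -14), (26, 17)) = 35.3553
d((9, -14), (-5, -11)) = 14.3178
d((9, -14), (22, -22)) = 15.2643
d((9, -14), (18, 4)) = 20.1246
d((9, -14), (-17, -24)) = 27.8568
d((9, -14), (-4, -30)) = 20.6155
d((5, -7), (11, 8)) = 16.1555
d((5, -7), (26, 17)) = 31.8904
d((5, -7), (-5, -11)) = 10.7703
d((5, -7), (22, -22)) = 22.6716
d((5, -7), (18, 4)) = 17.0294
d((5, -7), (-17, -24)) = 27.8029
d((5, -7), (-4, -30)) = 24.6982
d((11, 8), (26, 17)) = 17.4929
d((11, 8), (-5, -11)) = 24.8395
d((11, 8), (22, -22)) = 31.9531
d((11, 8), (18, 4)) = 8.0623 <-- minimum
d((11, 8), (-17, -24)) = 42.5206
d((11, 8), (-4, -30)) = 40.8534
d((26, 17), (-5, -11)) = 41.7732
d((26, 17), (22, -22)) = 39.2046
d((26, 17), (18, 4)) = 15.2643
d((26, 17), (-17, -24)) = 59.4138
d((26, 17), (-4, -30)) = 55.7584
d((-5, -11), (22, -22)) = 29.1548
d((-5, -11), (18, 4)) = 27.4591
d((-5, -11), (-17, -24)) = 17.6918
d((-5, -11), (-4, -30)) = 19.0263
d((22, -22), (18, 4)) = 26.3059
d((22, -22), (-17, -24)) = 39.0512
d((22, -22), (-4, -30)) = 27.2029
d((18, 4), (-17, -24)) = 44.8219
d((18, 4), (-4, -30)) = 40.4969
d((-17, -24), (-4, -30)) = 14.3178

Minimum distance: 8.0623 (tie among 2 pairs: (9, -14) and (5, -7); (11, 8) and (18, 4))

The minimum Euclidean distance is 8.0623. There is a tie: 2 pairs achieve this minimum — (9, -14) and (5, -7); (11, 8) and (18, 4). Any of these is a valid closest pair. For 9 points, brute-force pairwise comparison is shown above. For large n, the divide-and-conquer algorithm (sort by x, recurse on halves, check the dividing strip) achieves O(n log n).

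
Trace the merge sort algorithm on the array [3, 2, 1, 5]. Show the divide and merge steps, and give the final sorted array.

Merge sort trace:

Split: [3, 2, 1, 5] -> [3, 2] and [1, 5]
  Split: [3, 2] -> [3] and [2]
  Merge: [3] + [2] -> [2, 3]
  Split: [1, 5] -> [1] and [5]
  Merge: [1] + [5] -> [1, 5]
Merge: [2, 3] + [1, 5] -> [1, 2, 3, 5]

Final sorted array: [1, 2, 3, 5]

The merge sort proceeds by recursively splitting the array and merging sorted halves.
After all merges, the sorted array is [1, 2, 3, 5].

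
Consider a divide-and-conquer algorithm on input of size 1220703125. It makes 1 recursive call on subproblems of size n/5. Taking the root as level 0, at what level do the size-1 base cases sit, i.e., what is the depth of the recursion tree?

For divide and conquer with division factor 5:

Problem sizes at each level:
Level 0: 1220703125
Level 1: 244140625
Level 2: 48828125
Level 3: 9765625
Level 4: 1953125
Level 5: 390625
Level 6: 78125
Level 7: 15625
Level 8: 3125
Level 9: 625
Level 10: 125
Level 11: 25
Level 12: 5
Level 13: 1

The root is level 0 and the size-1 base case is level 13 (the tree spans levels 0 through 13, i.e. 14 levels counting the root), so the depth is the number of divisions: log_5(1220703125) = 13

The recursion tree depth is log_5(1220703125) = 13. At each level, the problem size is divided by 5, so it takes 13 divisions to reduce to a base case of size 1. The algorithm makes 1 recursive call at each level.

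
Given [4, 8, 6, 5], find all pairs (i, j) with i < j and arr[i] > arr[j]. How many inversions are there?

Finding inversions in [4, 8, 6, 5]:

(1, 2): arr[1]=8 > arr[2]=6
(1, 3): arr[1]=8 > arr[3]=5
(2, 3): arr[2]=6 > arr[3]=5

Total inversions: 3

The array has 3 inversion(s): (1,2), (1,3), (2,3). Each pair (i,j) satisfies i < j and arr[i] > arr[j].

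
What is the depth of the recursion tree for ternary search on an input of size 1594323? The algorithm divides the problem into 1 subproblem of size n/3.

For divide and conquer with division factor 3:

Problem sizes at each level:
Level 0: 1594323
Level 1: 531441
Level 2: 177147
Level 3: 59049
Level 4: 19683
Level 5: 6561
Level 6: 2187
Level 7: 729
Level 8: 243
Level 9: 81
Level 10: 27
Level 11: 9
Level 12: 3
Level 13: 1

The root is level 0 and the size-1 base case is level 13 (the tree spans levels 0 through 13, i.e. 14 levels counting the root), so the depth is the number of divisions: log_3(1594323) = 13

The recursion tree depth is log_3(1594323) = 13. At each level, the problem size is divided by 3, so it takes 13 divisions to reduce to a base case of size 1. The algorithm makes 1 recursive call at each level.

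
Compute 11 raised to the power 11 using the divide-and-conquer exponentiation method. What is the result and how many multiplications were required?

Computing 11^11 by squaring (build up from 11^1; each line after the first costs one multiplication):

11^1 = 11
11^2 = (11^1)^2 = 11^2 = 121
11^4 = (11^2)^2 = 121^2 = 14641
11^5 = 11 * 11^4 = 11 * 14641 = 161051
11^10 = (11^5)^2 = 161051^2 = 25937424601
11^11 = 11 * 11^10 = 11 * 25937424601 = 285311670611

Result: 285311670611
Multiplications needed: 5 (5 lines after 11^1)

11^11 = 285311670611. Using exponentiation by squaring, this requires 5 multiplications. The key idea: if the exponent is even, square the half-power; if odd, multiply by the base once.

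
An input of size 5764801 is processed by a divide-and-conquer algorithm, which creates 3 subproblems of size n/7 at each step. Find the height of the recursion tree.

For divide and conquer with division factor 7:

Problem sizes at each level:
Level 0: 5764801
Level 1: 823543
Level 2: 117649
Level 3: 16807
Level 4: 2401
Level 5: 343
Level 6: 49
Level 7: 7
Level 8: 1

The root is level 0 and the size-1 base case is level 8 (the tree spans levels 0 through 8, i.e. 9 levels counting the root), so the depth is the number of divisions: log_7(5764801) = 8

The recursion tree depth is log_7(5764801) = 8. At each level, the problem size is divided by 7, so it takes 8 divisions to reduce to a base case of size 1. The algorithm makes 3 recursive calls at each level.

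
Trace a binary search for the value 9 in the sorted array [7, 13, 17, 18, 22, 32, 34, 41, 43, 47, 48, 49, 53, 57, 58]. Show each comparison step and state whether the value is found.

Binary search for 9 in [7, 13, 17, 18, 22, 32, 34, 41, 43, 47, 48, 49, 53, 57, 58]:

lo=0, hi=14, mid=7, arr[mid]=41 -> 41 > 9, search left half
lo=0, hi=6, mid=3, arr[mid]=18 -> 18 > 9, search left half
lo=0, hi=2, mid=1, arr[mid]=13 -> 13 > 9, search left half
lo=0, hi=0, mid=0, arr[mid]=7 -> 7 < 9, search right half
lo=1 > hi=0, target 9 not found

Binary search determines that 9 is not in the array after 4 comparisons. The search space was exhausted without finding the target.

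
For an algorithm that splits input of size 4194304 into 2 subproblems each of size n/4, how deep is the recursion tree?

For divide and conquer with division factor 4:

Problem sizes at each level:
Level 0: 4194304
Level 1: 1048576
Level 2: 262144
Level 3: 65536
Level 4: 16384
Level 5: 4096
Level 6: 1024
Level 7: 256
Level 8: 64
Level 9: 16
Level 10: 4
Level 11: 1

The root is level 0 and the size-1 base case is level 11 (the tree spans levels 0 through 11, i.e. 12 levels counting the root), so the depth is the number of divisions: log_4(4194304) = 11

The recursion tree depth is log_4(4194304) = 11. At each level, the problem size is divided by 4, so it takes 11 divisions to reduce to a base case of size 1. The algorithm makes 2 recursive calls at each level.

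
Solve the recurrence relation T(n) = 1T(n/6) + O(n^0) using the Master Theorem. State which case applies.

Master Theorem for T(n) = 1T(n/6) + O(n^0):

a = 1, b = 6, c = 0
log_b(a) = log_6(1) = 0.0000

Case 2: c = 0 = log_6(1) = 0.0000
T(n) = O(n^0 log n) = O(log n)

For T(n) = 1T(n/6) + O(n^0): log_6(1) = 0.0000. This is Case 2 of the Master Theorem (c = log_b(a), equal work at all levels), giving O(log n).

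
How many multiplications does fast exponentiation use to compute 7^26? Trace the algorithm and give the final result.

Computing 7^26 by squaring (build up from 7^1; each line after the first costs one multiplication):

7^1 = 7
7^2 = (7^1)^2 = 7^2 = 49
7^3 = 7 * 7^2 = 7 * 49 = 343
7^6 = (7^3)^2 = 343^2 = 117649
7^12 = (7^6)^2 = 117649^2 = 13841287201
7^13 = 7 * 7^12 = 7 * 13841287201 = 96889010407
7^26 = (7^13)^2 = 96889010407^2 = 9387480337647754305649

Result: 9387480337647754305649
Multiplications needed: 6 (6 lines after 7^1)

7^26 = 9387480337647754305649. Using exponentiation by squaring, this requires 6 multiplications. The key idea: if the exponent is even, square the half-power; if odd, multiply by the base once.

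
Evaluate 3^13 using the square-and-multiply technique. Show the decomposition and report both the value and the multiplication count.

Computing 3^13 by squaring (build up from 3^1; each line after the first costs one multiplication):

3^1 = 3
3^2 = (3^1)^2 = 3^2 = 9
3^3 = 3 * 3^2 = 3 * 9 = 27
3^6 = (3^3)^2 = 27^2 = 729
3^12 = (3^6)^2 = 729^2 = 531441
3^13 = 3 * 3^12 = 3 * 531441 = 1594323

Result: 1594323
Multiplications needed: 5 (5 lines after 3^1)

3^13 = 1594323. Using exponentiation by squaring, this requires 5 multiplications. The key idea: if the exponent is even, square the half-power; if odd, multiply by the base once.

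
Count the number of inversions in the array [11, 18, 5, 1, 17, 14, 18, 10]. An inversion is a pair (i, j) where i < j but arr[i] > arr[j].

Finding inversions in [11, 18, 5, 1, 17, 14, 18, 10]:

(0, 2): arr[0]=11 > arr[2]=5
(0, 3): arr[0]=11 > arr[3]=1
(0, 7): arr[0]=11 > arr[7]=10
(1, 2): arr[1]=18 > arr[2]=5
(1, 3): arr[1]=18 > arr[3]=1
(1, 4): arr[1]=18 > arr[4]=17
(1, 5): arr[1]=18 > arr[5]=14
(1, 7): arr[1]=18 > arr[7]=10
(2, 3): arr[2]=5 > arr[3]=1
(4, 5): arr[4]=17 > arr[5]=14
(4, 7): arr[4]=17 > arr[7]=10
(5, 7): arr[5]=14 > arr[7]=10
(6, 7): arr[6]=18 > arr[7]=10

Total inversions: 13

The array has 13 inversion(s): (0,2), (0,3), (0,7), (1,2), (1,3), (1,4), (1,5), (1,7), (2,3), (4,5), (4,7), (5,7), (6,7). Each pair (i,j) satisfies i < j and arr[i] > arr[j].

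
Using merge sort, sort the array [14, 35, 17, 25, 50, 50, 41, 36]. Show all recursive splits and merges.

Merge sort trace:

Split: [14, 35, 17, 25, 50, 50, 41, 36] -> [14, 35, 17, 25] and [50, 50, 41, 36]
  Split: [14, 35, 17, 25] -> [14, 35] and [17, 25]
    Split: [14, 35] -> [14] and [35]
    Merge: [14] + [35] -> [14, 35]
    Split: [17, 25] -> [17] and [25]
    Merge: [17] + [25] -> [17, 25]
  Merge: [14, 35] + [17, 25] -> [14, 17, 25, 35]
  Split: [50, 50, 41, 36] -> [50, 50] and [41, 36]
    Split: [50, 50] -> [50] and [50]
    Merge: [50] + [50] -> [50, 50]
    Split: [41, 36] -> [41] and [36]
    Merge: [41] + [36] -> [36, 41]
  Merge: [50, 50] + [36, 41] -> [36, 41, 50, 50]
Merge: [14, 17, 25, 35] + [36, 41, 50, 50] -> [14, 17, 25, 35, 36, 41, 50, 50]

Final sorted array: [14, 17, 25, 35, 36, 41, 50, 50]

The merge sort proceeds by recursively splitting the array and merging sorted halves.
After all merges, the sorted array is [14, 17, 25, 35, 36, 41, 50, 50].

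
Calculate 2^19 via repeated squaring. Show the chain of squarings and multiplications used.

Computing 2^19 by squaring (build up from 2^1; each line after the first costs one multiplication):

2^1 = 2
2^2 = (2^1)^2 = 2^2 = 4
2^4 = (2^2)^2 = 4^2 = 16
2^8 = (2^4)^2 = 16^2 = 256
2^9 = 2 * 2^8 = 2 * 256 = 512
2^18 = (2^9)^2 = 512^2 = 262144
2^19 = 2 * 2^18 = 2 * 262144 = 524288

Result: 524288
Multiplications needed: 6 (6 lines after 2^1)

2^19 = 524288. Using exponentiation by squaring, this requires 6 multiplications. The key idea: if the exponent is even, square the half-power; if odd, multiply by the base once.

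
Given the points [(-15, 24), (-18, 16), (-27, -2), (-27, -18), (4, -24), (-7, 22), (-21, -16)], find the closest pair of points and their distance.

Computing all pairwise distances among 7 points:

d((-15, 24), (-18, 16)) = 8.544
d((-15, 24), (-27, -2)) = 28.6356
d((-15, 24), (-27, -18)) = 43.6807
d((-15, 24), (4, -24)) = 51.6236
d((-15, 24), (-7, 22)) = 8.2462
d((-15, 24), (-21, -16)) = 40.4475
d((-18, 16), (-27, -2)) = 20.1246
d((-18, 16), (-27, -18)) = 35.171
d((-18, 16), (4, -24)) = 45.6508
d((-18, 16), (-7, 22)) = 12.53
d((-18, 16), (-21, -16)) = 32.1403
d((-27, -2), (-27, -18)) = 16.0
d((-27, -2), (4, -24)) = 38.0132
d((-27, -2), (-7, 22)) = 31.241
d((-27, -2), (-21, -16)) = 15.2315
d((-27, -18), (4, -24)) = 31.5753
d((-27, -18), (-7, 22)) = 44.7214
d((-27, -18), (-21, -16)) = 6.3246 <-- minimum
d((4, -24), (-7, 22)) = 47.2969
d((4, -24), (-21, -16)) = 26.2488
d((-7, 22), (-21, -16)) = 40.4969

Closest pair: (-27, -18) and (-21, -16) with distance 6.3246

The closest pair is (-27, -18) and (-21, -16) with Euclidean distance 6.3246. For 7 points, brute-force pairwise comparison is shown above. For large n, the divide-and-conquer algorithm (sort by x, recurse on halves, check the dividing strip) achieves O(n log n).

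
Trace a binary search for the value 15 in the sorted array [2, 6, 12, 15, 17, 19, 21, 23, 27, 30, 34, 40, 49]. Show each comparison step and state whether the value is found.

Binary search for 15 in [2, 6, 12, 15, 17, 19, 21, 23, 27, 30, 34, 40, 49]:

lo=0, hi=12, mid=6, arr[mid]=21 -> 21 > 15, search left half
lo=0, hi=5, mid=2, arr[mid]=12 -> 12 < 15, search right half
lo=3, hi=5, mid=4, arr[mid]=17 -> 17 > 15, search left half
lo=3, hi=3, mid=3, arr[mid]=15 -> Found target at index 3!

Binary search finds 15 at index 3 after 4 comparisons. The search repeatedly halves the search space by comparing with the middle element.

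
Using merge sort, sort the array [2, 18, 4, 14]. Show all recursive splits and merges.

Merge sort trace:

Split: [2, 18, 4, 14] -> [2, 18] and [4, 14]
  Split: [2, 18] -> [2] and [18]
  Merge: [2] + [18] -> [2, 18]
  Split: [4, 14] -> [4] and [14]
  Merge: [4] + [14] -> [4, 14]
Merge: [2, 18] + [4, 14] -> [2, 4, 14, 18]

Final sorted array: [2, 4, 14, 18]

The merge sort proceeds by recursively splitting the array and merging sorted halves.
After all merges, the sorted array is [2, 4, 14, 18].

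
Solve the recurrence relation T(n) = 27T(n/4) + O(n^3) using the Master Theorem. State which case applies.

Master Theorem for T(n) = 27T(n/4) + O(n^3):

a = 27, b = 4, c = 3
log_b(a) = log_4(27) = 2.3774

Case 3: c = 3 > log_4(27) = 2.3774
T(n) = O(n^3) = O(n^3)

For T(n) = 27T(n/4) + O(n^3): log_4(27) = 2.3774. This is Case 3 of the Master Theorem (c > log_b(a), work dominated by root), giving O(n^3).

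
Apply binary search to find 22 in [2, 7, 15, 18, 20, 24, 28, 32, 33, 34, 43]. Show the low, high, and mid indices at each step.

Binary search for 22 in [2, 7, 15, 18, 20, 24, 28, 32, 33, 34, 43]:

lo=0, hi=10, mid=5, arr[mid]=24 -> 24 > 22, search left half
lo=0, hi=4, mid=2, arr[mid]=15 -> 15 < 22, search right half
lo=3, hi=4, mid=3, arr[mid]=18 -> 18 < 22, search right half
lo=4, hi=4, mid=4, arr[mid]=20 -> 20 < 22, search right half
lo=5 > hi=4, target 22 not found

Binary search determines that 22 is not in the array after 4 comparisons. The search space was exhausted without finding the target.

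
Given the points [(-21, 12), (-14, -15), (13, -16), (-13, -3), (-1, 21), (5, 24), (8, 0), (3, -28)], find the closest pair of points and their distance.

Computing all pairwise distances among 8 points:

d((-21, 12), (-14, -15)) = 27.8927
d((-21, 12), (13, -16)) = 44.0454
d((-21, 12), (-13, -3)) = 17.0
d((-21, 12), (-1, 21)) = 21.9317
d((-21, 12), (5, 24)) = 28.6356
d((-21, 12), (8, 0)) = 31.3847
d((-21, 12), (3, -28)) = 46.6476
d((-14, -15), (13, -16)) = 27.0185
d((-14, -15), (-13, -3)) = 12.0416
d((-14, -15), (-1, 21)) = 38.2753
d((-14, -15), (5, 24)) = 43.382
d((-14, -15), (8, 0)) = 26.6271
d((-14, -15), (3, -28)) = 21.4009
d((13, -16), (-13, -3)) = 29.0689
d((13, -16), (-1, 21)) = 39.5601
d((13, -16), (5, 24)) = 40.7922
d((13, -16), (8, 0)) = 16.7631
d((13, -16), (3, -28)) = 15.6205
d((-13, -3), (-1, 21)) = 26.8328
d((-13, -3), (5, 24)) = 32.45
d((-13, -3), (8, 0)) = 21.2132
d((-13, -3), (3, -28)) = 29.6816
d((-1, 21), (5, 24)) = 6.7082 <-- minimum
d((-1, 21), (8, 0)) = 22.8473
d((-1, 21), (3, -28)) = 49.163
d((5, 24), (8, 0)) = 24.1868
d((5, 24), (3, -28)) = 52.0384
d((8, 0), (3, -28)) = 28.4429

Closest pair: (-1, 21) and (5, 24) with distance 6.7082

The closest pair is (-1, 21) and (5, 24) with Euclidean distance 6.7082. For 8 points, brute-force pairwise comparison is shown above. For large n, the divide-and-conquer algorithm (sort by x, recurse on halves, check the dividing strip) achieves O(n log n).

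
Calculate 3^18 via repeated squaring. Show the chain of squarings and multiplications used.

Computing 3^18 by squaring (build up from 3^1; each line after the first costs one multiplication):

3^1 = 3
3^2 = (3^1)^2 = 3^2 = 9
3^4 = (3^2)^2 = 9^2 = 81
3^8 = (3^4)^2 = 81^2 = 6561
3^9 = 3 * 3^8 = 3 * 6561 = 19683
3^18 = (3^9)^2 = 19683^2 = 387420489

Result: 387420489
Multiplications needed: 5 (5 lines after 3^1)

3^18 = 387420489. Using exponentiation by squaring, this requires 5 multiplications. The key idea: if the exponent is even, square the half-power; if odd, multiply by the base once.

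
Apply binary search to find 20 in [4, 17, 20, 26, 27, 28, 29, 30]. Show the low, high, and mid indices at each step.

Binary search for 20 in [4, 17, 20, 26, 27, 28, 29, 30]:

lo=0, hi=7, mid=3, arr[mid]=26 -> 26 > 20, search left half
lo=0, hi=2, mid=1, arr[mid]=17 -> 17 < 20, search right half
lo=2, hi=2, mid=2, arr[mid]=20 -> Found target at index 2!

Binary search finds 20 at index 2 after 3 comparisons. The search repeatedly halves the search space by comparing with the middle element.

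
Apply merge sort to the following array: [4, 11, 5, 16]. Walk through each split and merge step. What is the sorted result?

Merge sort trace:

Split: [4, 11, 5, 16] -> [4, 11] and [5, 16]
  Split: [4, 11] -> [4] and [11]
  Merge: [4] + [11] -> [4, 11]
  Split: [5, 16] -> [5] and [16]
  Merge: [5] + [16] -> [5, 16]
Merge: [4, 11] + [5, 16] -> [4, 5, 11, 16]

Final sorted array: [4, 5, 11, 16]

The merge sort proceeds by recursively splitting the array and merging sorted halves.
After all merges, the sorted array is [4, 5, 11, 16].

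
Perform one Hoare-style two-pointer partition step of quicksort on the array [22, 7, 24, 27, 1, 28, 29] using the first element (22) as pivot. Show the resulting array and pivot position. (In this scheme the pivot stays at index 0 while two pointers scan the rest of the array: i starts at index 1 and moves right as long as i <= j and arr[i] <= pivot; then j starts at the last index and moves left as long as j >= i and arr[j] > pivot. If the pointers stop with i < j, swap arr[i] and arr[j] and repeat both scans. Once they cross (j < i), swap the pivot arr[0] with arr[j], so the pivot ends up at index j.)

Hoare-style two-pointer partition with pivot = 22:

Initial array: [22, 7, 24, 27, 1, 28, 29]

Pointers start at i = 1, j = 6.
i stops at index 2 (arr[2]=24 > 22), j stops at index 4 (arr[4]=1 <= 22): swap arr[2] and arr[4], array becomes [22, 7, 1, 27, 24, 28, 29]
i ends at 3, j ends at 2: the pointers have crossed (j < i), so scanning stops.

Swap pivot arr[0] with arr[2] to place pivot at position 2: [1, 7, 22, 27, 24, 28, 29]
Pivot position: 2

After partitioning with pivot 22, the array becomes [1, 7, 22, 27, 24, 28, 29]. The pivot is placed at index 2. All elements to the left of the pivot are <= 22, and all elements to the right are > 22.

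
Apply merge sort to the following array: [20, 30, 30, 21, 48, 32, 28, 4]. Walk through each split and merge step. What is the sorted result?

Merge sort trace:

Split: [20, 30, 30, 21, 48, 32, 28, 4] -> [20, 30, 30, 21] and [48, 32, 28, 4]
  Split: [20, 30, 30, 21] -> [20, 30] and [30, 21]
    Split: [20, 30] -> [20] and [30]
    Merge: [20] + [30] -> [20, 30]
    Split: [30, 21] -> [30] and [21]
    Merge: [30] + [21] -> [21, 30]
  Merge: [20, 30] + [21, 30] -> [20, 21, 30, 30]
  Split: [48, 32, 28, 4] -> [48, 32] and [28, 4]
    Split: [48, 32] -> [48] and [32]
    Merge: [48] + [32] -> [32, 48]
    Split: [28, 4] -> [28] and [4]
    Merge: [28] + [4] -> [4, 28]
  Merge: [32, 48] + [4, 28] -> [4, 28, 32, 48]
Merge: [20, 21, 30, 30] + [4, 28, 32, 48] -> [4, 20, 21, 28, 30, 30, 32, 48]

Final sorted array: [4, 20, 21, 28, 30, 30, 32, 48]

The merge sort proceeds by recursively splitting the array and merging sorted halves.
After all merges, the sorted array is [4, 20, 21, 28, 30, 30, 32, 48].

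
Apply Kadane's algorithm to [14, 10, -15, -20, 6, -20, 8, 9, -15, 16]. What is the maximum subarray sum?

Using Kadane's algorithm on [14, 10, -15, -20, 6, -20, 8, 9, -15, 16]:

Scanning through the array:
Position 1 (value 10): max_ending_here = 24, max_so_far = 24
Position 2 (value -15): max_ending_here = 9, max_so_far = 24
Position 3 (value -20): max_ending_here = -11, max_so_far = 24
Position 4 (value 6): max_ending_here = 6, max_so_far = 24
Position 5 (value -20): max_ending_here = -14, max_so_far = 24
Position 6 (value 8): max_ending_here = 8, max_so_far = 24
Position 7 (value 9): max_ending_here = 17, max_so_far = 24
Position 8 (value -15): max_ending_here = 2, max_so_far = 24
Position 9 (value 16): max_ending_here = 18, max_so_far = 24

Maximum subarray: [14, 10]
Maximum sum: 24

The maximum subarray is [14, 10] with sum 24. This subarray runs from index 0 to index 1.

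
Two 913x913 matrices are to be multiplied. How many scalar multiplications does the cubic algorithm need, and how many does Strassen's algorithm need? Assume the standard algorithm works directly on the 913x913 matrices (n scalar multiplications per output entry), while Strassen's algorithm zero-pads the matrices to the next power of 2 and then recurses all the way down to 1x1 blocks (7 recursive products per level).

Matrix multiplication for 913x913 matrices:

Strassen's algorithm requires power-of-2 dimensions. Pad 913x913 to 1024x1024 (next power of 2).

Standard algorithm: 913^3 = 761048497 multiplications
Strassen's algorithm: 7^(log2(1024)) = 7^10 = 282475249 multiplications
Savings: 761048497 - 282475249 = 478573248 multiplications

Standard: 761048497 multiplications (913^3). Strassen: 282475249 multiplications (7^10, after padding to 1024x1024). Strassen reduces 8 recursive multiplications to 7 at each level.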